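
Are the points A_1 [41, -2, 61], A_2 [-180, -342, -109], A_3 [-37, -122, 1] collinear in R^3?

A_1A_2 = (-221, -340, -170), A_1A_3 = (-78, -120, -60).
A_1A_2 × A_1A_3 = (0, 0, 0).
The cross product vanishes, so the three points are collinear.

Yes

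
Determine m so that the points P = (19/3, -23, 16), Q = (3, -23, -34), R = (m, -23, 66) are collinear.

Collinearity requires PQ × PR = 0; each component is linear in m.
The y-component gives (-50)m + (1450/3) = 0, so m = 29/3.
The remaining components then also vanish.

29/3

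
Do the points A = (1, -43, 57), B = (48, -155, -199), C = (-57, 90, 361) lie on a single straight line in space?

No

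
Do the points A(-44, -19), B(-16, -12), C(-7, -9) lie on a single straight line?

No

AB = (28, 7), AC = (37, 10).
det[AB; AC] = (28)(10) − (7)(37) = 21.
The determinant is nonzero, so they are not collinear.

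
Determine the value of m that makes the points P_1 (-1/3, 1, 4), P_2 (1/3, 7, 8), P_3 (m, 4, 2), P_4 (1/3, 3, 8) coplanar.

-2/3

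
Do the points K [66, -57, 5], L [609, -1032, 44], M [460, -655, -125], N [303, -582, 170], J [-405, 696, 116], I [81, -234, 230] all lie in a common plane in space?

The plane through K, L, M has normal n = KL × KM = (150072, 85956, 59436) and equation n·P = 5302440.
Checking the remaining points: n·N = 5549544, n·J = 5940792, n·I = 5712408.
Since n·N = 5549544 ≠ 5302440, N is off the plane and the points are not all coplanar.

No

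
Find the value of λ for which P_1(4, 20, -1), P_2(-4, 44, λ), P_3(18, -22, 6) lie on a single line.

-5

Collinearity requires P_1P_2 × P_1P_3 = 0; each component is linear in λ.
The x-component gives (42)λ + (210) = 0, so λ = -5.
The remaining components then also vanish.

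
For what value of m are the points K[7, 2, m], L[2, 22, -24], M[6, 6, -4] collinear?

Collinearity requires KL × KM = 0; each component is linear in m.
The x-component gives (-16)m + (16) = 0, so m = 1.
The remaining components then also vanish.

1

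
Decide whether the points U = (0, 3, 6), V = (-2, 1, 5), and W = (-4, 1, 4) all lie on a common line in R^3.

UV = (-2, -2, -1), UW = (-4, -2, -2).
UV × UW = (2, 0, -4).
The cross product is nonzero, so the points do not lie on one line.

No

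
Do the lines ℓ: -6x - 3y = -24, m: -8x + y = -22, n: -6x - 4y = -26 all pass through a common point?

The three lines meet at one point iff the augmented coefficient matrix [aᵢ bᵢ cᵢ] has rank < 3, i.e. its determinant vanishes.
Here the determinant is 0.
It vanishes, so the lines are concurrent at (3, 2).

Yes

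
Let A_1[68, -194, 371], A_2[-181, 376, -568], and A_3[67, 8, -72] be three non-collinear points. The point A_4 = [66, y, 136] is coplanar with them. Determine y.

A normal to the plane is n = A_1A_2 × A_1A_3 = (-62832, -109368, -49728).
A_4 lies in the plane iff n · A_1A_4 = 0.
This gives (-109368)y + (-9405648) = 0, so y = -86.

-86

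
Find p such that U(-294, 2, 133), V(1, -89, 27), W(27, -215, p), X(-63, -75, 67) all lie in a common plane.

Normal to plane UVX: n = (-2156, -5016, -1694); plane equation n·P = 398530.
Requiring n·W = 398530: (-1694)p + (1020228) = 398530.
So p = 367.

367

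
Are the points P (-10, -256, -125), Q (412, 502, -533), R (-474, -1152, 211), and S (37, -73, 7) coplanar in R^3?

Yes

A normal to the plane through P, Q, R is n = PQ × PR = (-110880, 47520, -26400).
The plane has equation n·X = -7756320. For S: n·S = -7756320.
Equal, so S lies in the plane and all four are coplanar.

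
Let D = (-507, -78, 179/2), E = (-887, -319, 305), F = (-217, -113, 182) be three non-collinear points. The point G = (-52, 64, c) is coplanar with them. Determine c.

The plane through D, E, F has equation −14750x + 97645y + 83190z = 7307445.
Substituting G: (83190)c + (7016280) = 7307445, so c = 7/2.

7/2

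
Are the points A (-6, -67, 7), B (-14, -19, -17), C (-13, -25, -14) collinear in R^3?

AB = (-8, 48, -24), AC = (-7, 42, -21).
Each component of AC is 7/8 times the corresponding component of AB, so AC = 7/8·AB and the points are collinear.

Yes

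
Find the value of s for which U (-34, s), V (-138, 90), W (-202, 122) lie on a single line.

The three points are collinear iff det[UV; UW] = 0.
This determinant is linear in s: (-64)s + (2432) = 0, so s = 38.

38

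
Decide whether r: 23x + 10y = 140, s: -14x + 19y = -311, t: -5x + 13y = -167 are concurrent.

Lines aᵢx + bᵢy = cᵢ with pairwise distinct directions are concurrent exactly when det[aᵢ bᵢ cᵢ] = 0.
Here the determinant is 0.
It vanishes, so the lines are concurrent at (10, -9).

Yes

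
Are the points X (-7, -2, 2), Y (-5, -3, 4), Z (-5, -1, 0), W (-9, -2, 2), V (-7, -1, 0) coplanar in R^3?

Yes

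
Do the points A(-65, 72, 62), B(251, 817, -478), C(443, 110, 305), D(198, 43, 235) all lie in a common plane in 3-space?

No

The four points are coplanar iff the 3×3 determinant with rows AB, AC, AD is zero.
Rows: (316, 745, -540), (508, 38, 243), (263, -29, 173).
Expanding along the first row: (316)(13621) − (745)(23975) + (-540)(-24726) = -205099.
Nonzero ⇒ not coplanar.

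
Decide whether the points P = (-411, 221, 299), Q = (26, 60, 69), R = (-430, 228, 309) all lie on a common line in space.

Yes

PQ = (437, -161, -230), PR = (-19, 7, 10).
PQ × PR = (0, 0, 0).
The cross product vanishes, so the three points are collinear.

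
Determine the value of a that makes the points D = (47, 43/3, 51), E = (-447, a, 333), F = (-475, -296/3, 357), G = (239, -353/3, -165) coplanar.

-316/3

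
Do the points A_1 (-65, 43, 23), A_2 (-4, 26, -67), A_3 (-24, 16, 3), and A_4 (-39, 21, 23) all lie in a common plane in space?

The four points are coplanar iff the 3×3 determinant with rows A_1A_2, A_1A_3, A_1A_4 is zero.
Rows: (61, -17, -90), (41, -27, -20), (26, -22, 0).
Expanding along the first row: (61)(-440) − (-17)(520) + (-90)(-200) = 0.
Zero determinant ⇒ coplanar.

Yes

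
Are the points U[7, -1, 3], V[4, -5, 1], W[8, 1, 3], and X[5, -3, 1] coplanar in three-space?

Yes

A normal to the plane through U, V, W is n = UV × UW = (4, -2, -2).
The plane has equation n·P = 24. For X: n·X = 24.
Equal, so X lies in the plane and all four are coplanar.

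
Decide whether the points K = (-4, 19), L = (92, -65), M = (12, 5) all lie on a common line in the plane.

KL = (96, -84), KM = (16, -14).
Checking proportionality: KM = 1/6·KL, so the vectors are parallel and the points are collinear.

Yes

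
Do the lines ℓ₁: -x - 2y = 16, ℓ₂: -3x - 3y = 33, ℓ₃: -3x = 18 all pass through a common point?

Yes

Lines aᵢx + bᵢy = cᵢ with pairwise distinct directions are concurrent exactly when det[aᵢ bᵢ cᵢ] = 0.
Here the determinant is 0.
It vanishes, so the lines are concurrent at (-6, -5).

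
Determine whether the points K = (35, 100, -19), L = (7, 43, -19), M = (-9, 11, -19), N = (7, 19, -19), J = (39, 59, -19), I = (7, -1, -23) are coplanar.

No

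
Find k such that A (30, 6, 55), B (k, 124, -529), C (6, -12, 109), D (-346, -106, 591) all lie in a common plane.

The points are coplanar iff AB · (AC × AD) = 0.
Expanding, this is linear in k: (-3600)k + (1612800) = 0.
So k = 448.

448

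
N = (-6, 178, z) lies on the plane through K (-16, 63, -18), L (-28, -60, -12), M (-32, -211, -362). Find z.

The plane through K, L, M has equation 43956x − 4224y + 1320z = -993168.
Substituting N: (1320)z + (-1015608) = -993168, so z = 17.

17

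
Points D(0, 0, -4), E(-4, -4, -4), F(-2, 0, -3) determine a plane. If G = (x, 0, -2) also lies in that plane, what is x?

A normal to the plane is n = DE × DF = (-4, 4, -8).
G lies in the plane iff n · DG = 0.
This gives (-4)x + (-16) = 0, so x = -4.

-4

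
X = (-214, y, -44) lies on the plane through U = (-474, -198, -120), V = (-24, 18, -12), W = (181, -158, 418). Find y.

A normal to the plane is n = UV × UW = (111888, -171360, -123480).
X lies in the plane iff n · UX = 0.
This gives (-171360)y + (-14222880) = 0, so y = -83.

-83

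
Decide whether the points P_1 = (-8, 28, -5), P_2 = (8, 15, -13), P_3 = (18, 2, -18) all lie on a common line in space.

P_1P_2 = (16, -13, -8), P_1P_3 = (26, -26, -13).
P_1P_2 × P_1P_3 = (-39, 0, -78).
The cross product is nonzero, so the points do not lie on one line.

No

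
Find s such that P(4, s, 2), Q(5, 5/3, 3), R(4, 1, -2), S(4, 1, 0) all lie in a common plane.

1

Coplanarity ⇔ det[PQ; PR; PS] = 0.
Expanding, this is linear in s: (-2)s + (2) = 0.
So s = 1.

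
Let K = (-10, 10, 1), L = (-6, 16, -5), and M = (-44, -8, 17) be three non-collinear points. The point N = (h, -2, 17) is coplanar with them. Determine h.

26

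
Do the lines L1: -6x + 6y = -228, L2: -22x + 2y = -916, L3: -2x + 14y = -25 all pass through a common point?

No

Lines aᵢx + bᵢy = cᵢ with pairwise distinct directions are concurrent exactly when det[aᵢ bᵢ cᵢ] = 0.
Here the determinant is 360.
Nonzero, so no common point exists.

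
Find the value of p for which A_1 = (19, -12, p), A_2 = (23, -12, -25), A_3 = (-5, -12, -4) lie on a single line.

-22

Direction A_2A_3 = (-28, 0, 21). From the x-coordinate of A_1, the parameter along the line is τ = (19 − 23)/(-28) = 1/7.
Then p = (-25) + 1/7·(21) = -22.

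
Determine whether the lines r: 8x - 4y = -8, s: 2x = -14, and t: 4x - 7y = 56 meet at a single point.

The three lines meet at one point iff the augmented coefficient matrix [aᵢ bᵢ cᵢ] has rank < 3, i.e. its determinant vanishes.
Here the determinant is 0.
It vanishes, so the lines are concurrent at (-7, -12).

Yes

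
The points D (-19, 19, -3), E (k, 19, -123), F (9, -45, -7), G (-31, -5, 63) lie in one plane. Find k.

21

Coplanarity ⇔ det[DE; DF; DG] = 0.
Expanding, this is linear in k: (-4320)k + (90720) = 0.
So k = 21.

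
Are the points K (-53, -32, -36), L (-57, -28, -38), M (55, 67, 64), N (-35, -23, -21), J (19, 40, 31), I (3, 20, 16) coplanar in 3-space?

The plane through K, L, M has normal n = KL × KM = (598, 184, -828) and equation n·P = -7774.
Checking the remaining points: n·N = -7774, n·J = -6946, n·I = -7774.
Since n·J = -6946 ≠ -7774, J is off the plane and the points are not all coplanar.

No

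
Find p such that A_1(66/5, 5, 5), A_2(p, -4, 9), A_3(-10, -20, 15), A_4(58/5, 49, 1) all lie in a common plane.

Normal to plane A_1A_3A_4: n = (-340, -544/5, -5304/5); plane equation n·P = -10336.
Requiring n·A_2 = -10336: (-340)p + (-9112) = -10336.
So p = 18/5.

18/5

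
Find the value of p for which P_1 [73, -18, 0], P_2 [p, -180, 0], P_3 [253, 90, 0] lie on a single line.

-197

Collinearity requires P_1P_2 × P_1P_3 = 0; each component is linear in p.
The z-component gives (108)p + (21276) = 0, so p = -197.
The remaining components then also vanish.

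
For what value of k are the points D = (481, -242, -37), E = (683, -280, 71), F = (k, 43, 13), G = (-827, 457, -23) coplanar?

1

The points are coplanar iff DE · (DF × DG) = 0.
Expanding, this is linear in k: (76024)k + (-76024) = 0.
So k = 1.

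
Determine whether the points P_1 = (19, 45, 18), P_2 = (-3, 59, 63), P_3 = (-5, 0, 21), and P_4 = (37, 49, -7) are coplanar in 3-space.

Yes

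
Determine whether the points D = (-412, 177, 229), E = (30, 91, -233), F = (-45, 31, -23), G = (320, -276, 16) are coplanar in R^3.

With D as base: DE = (442, -86, -462), DF = (367, -146, -252), DG = (732, -453, -213).
DF × DG = (-83058, -106293, -59379).
DE · (DF × DG) = -137340.
Since -137340 ≠ 0, the four points are not coplanar.

No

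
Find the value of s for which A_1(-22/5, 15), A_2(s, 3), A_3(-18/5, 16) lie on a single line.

-14

The three points are collinear iff det[A_1A_2; A_1A_3] = 0.
This determinant is linear in s: (1)s + (14) = 0, so s = -14.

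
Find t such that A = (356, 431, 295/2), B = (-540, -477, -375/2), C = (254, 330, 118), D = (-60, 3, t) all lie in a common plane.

-63/2

The points are coplanar iff AB · (AC × AD) = 0.
Expanding, this is linear in t: (-2120)t + (-66780) = 0.
So t = -63/2.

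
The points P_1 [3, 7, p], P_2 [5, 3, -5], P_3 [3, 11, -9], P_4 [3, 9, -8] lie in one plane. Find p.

-7

The points are coplanar iff P_1P_2 · (P_1P_3 × P_1P_4) = 0.
Expanding, this is linear in p: (-4)p + (-28) = 0.
So p = -7.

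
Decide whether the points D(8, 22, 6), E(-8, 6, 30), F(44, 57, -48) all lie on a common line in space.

No

DE = (-16, -16, 24), DF = (36, 35, -54).
DE × DF = (24, 0, 16).
The cross product is nonzero, so the points do not lie on one line.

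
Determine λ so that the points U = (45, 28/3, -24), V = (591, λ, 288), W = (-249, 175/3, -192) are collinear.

Direction UW = (-294, 49, -168). From the x-coordinate of V, the parameter along the line is τ = (591 − 45)/(-294) = -13/7.
Then λ = 28/3 + (-13/7)·(49) = -245/3.

-245/3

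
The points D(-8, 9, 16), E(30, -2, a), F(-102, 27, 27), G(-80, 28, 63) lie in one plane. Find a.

Normal to plane DFG: n = (637, 3626, -490); plane equation n·P = 19698.
Requiring n·E = 19698: (-490)a + (11858) = 19698.
So a = -16.

-16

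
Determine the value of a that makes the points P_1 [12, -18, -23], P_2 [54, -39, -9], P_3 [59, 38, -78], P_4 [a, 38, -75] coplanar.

32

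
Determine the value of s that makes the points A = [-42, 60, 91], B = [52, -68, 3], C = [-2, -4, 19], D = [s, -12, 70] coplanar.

18

The points are coplanar iff AB · (AC × AD) = 0.
Expanding, this is linear in s: (3584)s + (-64512) = 0.
So s = 18.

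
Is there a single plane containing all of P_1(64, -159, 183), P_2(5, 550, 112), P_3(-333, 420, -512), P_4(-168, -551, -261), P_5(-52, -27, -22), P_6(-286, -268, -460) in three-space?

The plane through P_1, P_2, P_3 has normal n = P_1P_2 × P_1P_3 = (-451646, -12818, 247312) and equation n·P = 18390814.
Checking the remaining points: n·P_4 = 18390814, n·P_5 = 18390814, n·P_6 = 18842460.
Since n·P_6 = 18842460 ≠ 18390814, P_6 is off the plane and the points are not all coplanar.

No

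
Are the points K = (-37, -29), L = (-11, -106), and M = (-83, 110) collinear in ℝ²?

KL = (26, -77), KM = (-46, 139).
Twice the signed area of △KLM is (26)(139) − (-77)(-46) = 72.
The area is nonzero, so the three points are not collinear.

No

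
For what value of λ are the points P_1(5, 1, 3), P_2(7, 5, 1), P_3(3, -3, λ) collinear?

Direction P_1P_2 = (2, 4, -2). From the x-coordinate of P_3, the parameter along the line is τ = (3 − 5)/2 = -1.
Then λ = 3 + (-1)·(-2) = 5.

5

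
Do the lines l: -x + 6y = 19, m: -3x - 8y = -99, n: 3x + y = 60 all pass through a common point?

Intersecting l and m: solving the 2×2 system gives (x, y) = (17, 6).
Substitute into n: (3)(17) + (1)(6) = 57.
But n requires 60 ≠ 57, so the three lines have no common point.

No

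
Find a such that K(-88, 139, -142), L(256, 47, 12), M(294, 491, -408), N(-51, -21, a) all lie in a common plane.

The points are coplanar iff KL · (KM × KN) = 0.
Expanding, this is linear in a: (156232)a + (-2968408) = 0.
So a = 19.

19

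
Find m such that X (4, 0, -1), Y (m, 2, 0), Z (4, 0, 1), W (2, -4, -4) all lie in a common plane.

The points are coplanar iff XY · (XZ × XW) = 0.
Expanding, this is linear in m: (8)m + (-40) = 0.
So m = 5.

5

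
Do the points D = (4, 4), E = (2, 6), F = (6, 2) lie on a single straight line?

DE = (-2, 2), DF = (2, -2).
det[DE; DF] = (-2)(-2) − (2)(2) = 0.
The determinant is zero, so the points are collinear.

Yes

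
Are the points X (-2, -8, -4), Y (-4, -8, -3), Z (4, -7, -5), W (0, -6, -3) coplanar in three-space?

With X as base: XY = (-2, 0, 1), XZ = (6, 1, -1), XW = (2, 2, 1).
XZ × XW = (3, -8, 10).
XY · (XZ × XW) = 4.
Since 4 ≠ 0, the four points are not coplanar.

No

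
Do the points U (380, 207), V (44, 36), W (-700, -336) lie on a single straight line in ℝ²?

No

UV = (-336, -171), UW = (-1080, -543).
If collinear, UW would be a scalar multiple of UV. But (-336)·(-543) ≠ (-171)·(-1080) (difference -2232), so they are not parallel; the points are not collinear.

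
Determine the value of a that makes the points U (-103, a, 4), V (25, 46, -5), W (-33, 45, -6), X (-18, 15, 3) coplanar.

The points are coplanar iff UV · (UW × UX) = 0.
Expanding, this is linear in a: (-507)a + (2535) = 0.
So a = 5.

5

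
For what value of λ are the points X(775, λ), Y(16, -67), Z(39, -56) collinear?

The three points are collinear iff det[XY; XZ] = 0.
This determinant is linear in λ: (23)λ + (-6808) = 0, so λ = 296.

296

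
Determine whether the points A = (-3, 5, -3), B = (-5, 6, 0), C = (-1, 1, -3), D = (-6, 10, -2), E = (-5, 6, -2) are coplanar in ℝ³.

No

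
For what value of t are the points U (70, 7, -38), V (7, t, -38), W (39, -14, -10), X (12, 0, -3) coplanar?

70

Normal to plane UWX: n = (-539, -539, -1001); plane equation n·P = -3465.
Requiring n·V = -3465: (-539)t + (34265) = -3465.
So t = 70.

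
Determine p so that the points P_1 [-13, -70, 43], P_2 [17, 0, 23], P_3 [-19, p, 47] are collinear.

-84

Collinearity requires P_1P_2 × P_1P_3 = 0; each component is linear in p.
The x-component gives (20)p + (1680) = 0, so p = -84.
The remaining components then also vanish.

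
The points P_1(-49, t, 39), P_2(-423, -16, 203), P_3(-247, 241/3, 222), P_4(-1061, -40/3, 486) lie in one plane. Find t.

-47/3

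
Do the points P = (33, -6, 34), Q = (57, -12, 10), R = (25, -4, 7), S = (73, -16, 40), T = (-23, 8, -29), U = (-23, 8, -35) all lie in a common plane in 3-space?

The plane through P, Q, R has normal n = PQ × PR = (210, 840, 0) and equation n·X = 1890.
Checking the remaining points: n·S = 1890, n·T = 1890, n·U = 1890.
All equal 1890, so all 6 points lie in one plane.

Yes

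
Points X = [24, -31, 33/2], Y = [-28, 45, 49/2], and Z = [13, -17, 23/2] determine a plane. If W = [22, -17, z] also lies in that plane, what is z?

The plane through X, Y, Z has equation −492x − 348y + 108z = 762.
Substituting W: (108)z + (-4908) = 762, so z = 105/2.

105/2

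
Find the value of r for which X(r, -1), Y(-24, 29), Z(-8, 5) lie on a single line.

The three points are collinear iff det[XY; XZ] = 0.
This determinant is linear in r: (24)r + (96) = 0, so r = -4.

-4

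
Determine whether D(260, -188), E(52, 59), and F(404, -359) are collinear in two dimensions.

Yes

DE = (-208, 247), DF = (144, -171).
det[DE; DF] = (-208)(-171) − (247)(144) = 0.
The determinant is zero, so the points are collinear.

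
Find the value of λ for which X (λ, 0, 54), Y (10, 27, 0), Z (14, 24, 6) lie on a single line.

46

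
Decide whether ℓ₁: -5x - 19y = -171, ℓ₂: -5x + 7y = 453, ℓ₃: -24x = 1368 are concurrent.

Yes

Intersecting ℓ₁ and ℓ₂: solving the 2×2 system gives (x, y) = (-57, 24).
Substitute into ℓ₃: (-24)(-57) + (0)(24) = 1368.
This equals 1368, so (-57, 24) lies on all three lines and they are concurrent.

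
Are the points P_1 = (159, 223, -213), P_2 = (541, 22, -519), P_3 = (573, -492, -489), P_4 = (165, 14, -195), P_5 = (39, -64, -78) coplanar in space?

No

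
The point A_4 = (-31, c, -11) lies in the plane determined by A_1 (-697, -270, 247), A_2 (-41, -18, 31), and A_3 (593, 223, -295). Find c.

The plane through A_1, A_2, A_3 has equation −30096x + 76912y − 1672z = -202312.
Substituting A_4: (76912)c + (951368) = -202312, so c = -15.

-15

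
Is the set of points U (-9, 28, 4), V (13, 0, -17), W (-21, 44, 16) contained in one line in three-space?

No

UV = (22, -28, -21), UW = (-12, 16, 12).
Comparing components 3 and 1: (-21)(-12) − (22)(12) = -12 ≠ 0, so UV and UW are not parallel and the points are not collinear.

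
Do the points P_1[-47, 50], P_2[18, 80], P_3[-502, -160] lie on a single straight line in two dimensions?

Yes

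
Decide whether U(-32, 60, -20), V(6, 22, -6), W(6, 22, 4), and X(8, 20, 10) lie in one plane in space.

With U as base: UV = (38, -38, 14), UW = (38, -38, 24), UX = (40, -40, 30).
UW × UX = (-180, -180, 0).
UV · (UW × UX) = 0.
The scalar triple product vanishes, so the four points are coplanar.

Yes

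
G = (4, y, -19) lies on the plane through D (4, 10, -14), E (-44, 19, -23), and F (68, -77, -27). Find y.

-5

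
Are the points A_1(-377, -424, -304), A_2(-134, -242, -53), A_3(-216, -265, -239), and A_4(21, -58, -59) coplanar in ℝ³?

No

With A_1 as base: A_1A_2 = (243, 182, 251), A_1A_3 = (161, 159, 65), A_1A_4 = (398, 366, 245).
A_1A_3 × A_1A_4 = (15165, -13575, -4356).
A_1A_2 · (A_1A_3 × A_1A_4) = 121089.
Since 121089 ≠ 0, the four points are not coplanar.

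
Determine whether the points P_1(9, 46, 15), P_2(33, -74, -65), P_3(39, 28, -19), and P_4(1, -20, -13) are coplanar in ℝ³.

No

The four points are coplanar iff the 3×3 determinant with rows P_1P_2, P_1P_3, P_1P_4 is zero.
Rows: (24, -120, -80), (30, -18, -34), (-8, -66, -28).
Expanding along the first row: (24)(-1740) − (-120)(-1112) + (-80)(-2124) = -5280.
Nonzero ⇒ not coplanar.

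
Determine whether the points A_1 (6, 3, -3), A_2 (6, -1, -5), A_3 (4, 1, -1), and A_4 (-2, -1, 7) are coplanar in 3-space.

Yes

With A_1 as base: A_1A_2 = (0, -4, -2), A_1A_3 = (-2, -2, 2), A_1A_4 = (-8, -4, 10).
A_1A_3 × A_1A_4 = (-12, 4, -8).
A_1A_2 · (A_1A_3 × A_1A_4) = 0.
The scalar triple product vanishes, so the four points are coplanar.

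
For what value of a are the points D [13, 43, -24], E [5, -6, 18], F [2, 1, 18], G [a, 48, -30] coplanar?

15

Coplanarity ⇔ det[DE; DF; DG] = 0.
Expanding, this is linear in a: (-294)a + (4410) = 0.
So a = 15.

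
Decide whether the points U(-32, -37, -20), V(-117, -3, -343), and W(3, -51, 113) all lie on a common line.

Yes

UV = (-85, 34, -323), UW = (35, -14, 133).
Each component of UW is -7/17 times the corresponding component of UV, so UW = -7/17·UV and the points are collinear.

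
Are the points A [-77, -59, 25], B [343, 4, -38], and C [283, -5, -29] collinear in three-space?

Yes

AB = (420, 63, -63), AC = (360, 54, -54).
AB × AC = (0, 0, 0).
The cross product vanishes, so the three points are collinear.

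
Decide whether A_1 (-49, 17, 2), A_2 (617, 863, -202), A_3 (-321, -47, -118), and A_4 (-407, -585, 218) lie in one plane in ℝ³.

Yes

The four points are coplanar iff the 3×3 determinant with rows A_1A_2, A_1A_3, A_1A_4 is zero.
Rows: (666, 846, -204), (-272, -64, -120), (-358, -602, 216).
Expanding along the first row: (666)(-86064) − (846)(-101712) + (-204)(140832) = 0.
Zero determinant ⇒ coplanar.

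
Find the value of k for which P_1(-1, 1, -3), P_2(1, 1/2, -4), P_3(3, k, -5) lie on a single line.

0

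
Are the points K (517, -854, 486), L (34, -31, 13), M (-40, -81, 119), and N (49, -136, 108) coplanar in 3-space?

No

With K as base: KL = (-483, 823, -473), KM = (-557, 773, -367), KN = (-468, 718, -378).
KM × KN = (-28688, -38790, -38162).
KL · (KM × KN) = -17240.
Since -17240 ≠ 0, the four points are not coplanar.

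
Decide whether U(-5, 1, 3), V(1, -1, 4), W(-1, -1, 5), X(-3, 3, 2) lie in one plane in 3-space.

A normal to the plane through U, V, W is n = UV × UW = (-2, -8, -4).
The plane has equation n·P = -10. For X: n·X = -26.
-26 ≠ -10, so X is off the plane.

No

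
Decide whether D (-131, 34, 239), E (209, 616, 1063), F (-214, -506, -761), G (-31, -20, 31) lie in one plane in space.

No

With D as base: DE = (340, 582, 824), DF = (-83, -540, -1000), DG = (100, -54, -208).
DF × DG = (58320, -117264, 58482).
DE · (DF × DG) = -229680.
Since -229680 ≠ 0, the four points are not coplanar.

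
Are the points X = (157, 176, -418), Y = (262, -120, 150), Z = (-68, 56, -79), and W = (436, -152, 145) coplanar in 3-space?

No

With X as base: XY = (105, -296, 568), XZ = (-225, -120, 339), XW = (279, -328, 563).
XZ × XW = (43632, 221256, 107280).
XY · (XZ × XW) = 24624.
Since 24624 ≠ 0, the four points are not coplanar.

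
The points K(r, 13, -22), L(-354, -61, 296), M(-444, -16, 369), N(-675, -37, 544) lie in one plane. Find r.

70

Coplanarity ⇔ det[KL; KM; KN] = 0.
Expanding, this is linear in r: (-9408)r + (658560) = 0.
So r = 70.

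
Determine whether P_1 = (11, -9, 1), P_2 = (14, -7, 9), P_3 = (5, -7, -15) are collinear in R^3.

P_1P_2 = (3, 2, 8), P_1P_3 = (-6, 2, -16).
P_1P_2 × P_1P_3 = (-48, 0, 18).
The cross product is nonzero, so the points do not lie on one line.

No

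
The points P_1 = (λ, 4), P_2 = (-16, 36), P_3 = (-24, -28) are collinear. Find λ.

-20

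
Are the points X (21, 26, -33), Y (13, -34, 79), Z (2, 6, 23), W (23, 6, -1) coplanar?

The four points are coplanar iff the 3×3 determinant with rows XY, XZ, XW is zero.
Rows: (-8, -60, 112), (-19, -20, 56), (2, -20, 32).
Expanding along the first row: (-8)(480) − (-60)(-720) + (112)(420) = 0.
Zero determinant ⇒ coplanar.

Yes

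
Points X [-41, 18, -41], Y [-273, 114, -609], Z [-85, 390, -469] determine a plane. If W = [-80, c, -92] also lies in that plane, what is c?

-15

The plane through X, Y, Z has equation 170208x − 74304y − 82080z = -4950720.
Substituting W: (-74304)c + (-6065280) = -4950720, so c = -15.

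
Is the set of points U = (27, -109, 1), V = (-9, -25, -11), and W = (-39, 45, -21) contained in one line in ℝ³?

Yes

UV = (-36, 84, -12), UW = (-66, 154, -22).
UV × UW = (0, 0, 0).
The cross product vanishes, so the three points are collinear.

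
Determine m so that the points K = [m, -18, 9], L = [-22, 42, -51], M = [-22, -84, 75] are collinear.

-22

Collinearity requires KL × KM = 0; each component is linear in m.
The y-component gives (126)m + (2772) = 0, so m = -22.
The remaining components then also vanish.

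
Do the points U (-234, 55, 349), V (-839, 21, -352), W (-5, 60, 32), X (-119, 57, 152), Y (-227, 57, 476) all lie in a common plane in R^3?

The plane through U, V, W has normal n = UV × UW = (14283, -352314, 4761) and equation n·P = -21057903.
Checking the remaining points: n·X = -21057903, n·Y = -21057903.
All equal -21057903, so all 5 points lie in one plane.

Yes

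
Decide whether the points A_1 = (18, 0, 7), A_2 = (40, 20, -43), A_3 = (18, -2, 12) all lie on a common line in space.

No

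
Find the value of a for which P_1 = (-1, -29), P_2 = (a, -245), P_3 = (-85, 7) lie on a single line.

503

Collinearity: (P_2 − P_1) must be parallel to (P_3 − P_1) = (-84, 36).
Cross-multiplying the components: (a − (-1))·(36) = (-216)·(-84).
Solving gives a = 503.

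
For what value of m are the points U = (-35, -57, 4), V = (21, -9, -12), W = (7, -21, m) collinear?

Direction UV = (56, 48, -16). From the x-coordinate of W, the parameter along the line is τ = (7 − (-35))/56 = 3/4.
Then m = 4 + 3/4·(-16) = -8.

-8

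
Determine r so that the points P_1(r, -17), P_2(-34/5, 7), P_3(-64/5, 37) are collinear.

Collinearity: (P_1 − P_2) must be parallel to (P_3 − P_2) = (-6, 30).
Cross-multiplying the components: (r − (-34/5))·(30) = (-24)·(-6).
Solving gives r = -2.

-2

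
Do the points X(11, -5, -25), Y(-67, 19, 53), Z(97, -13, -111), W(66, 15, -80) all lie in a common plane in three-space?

The four points are coplanar iff the 3×3 determinant with rows XY, XZ, XW is zero.
Rows: (-78, 24, 78), (86, -8, -86), (55, 20, -55).
Expanding along the first row: (-78)(2160) − (24)(0) + (78)(2160) = 0.
Zero determinant ⇒ coplanar.

Yes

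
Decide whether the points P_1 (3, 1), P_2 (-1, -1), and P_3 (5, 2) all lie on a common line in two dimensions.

Yes

P_1P_2 = (-4, -2), P_1P_3 = (2, 1).
Checking proportionality: P_1P_3 = -1/2·P_1P_2, so the vectors are parallel and the points are collinear.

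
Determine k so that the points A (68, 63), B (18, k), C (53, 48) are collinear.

13

The three points are collinear iff det[AB; AC] = 0.
This determinant is linear in k: (15)k + (-195) = 0, so k = 13.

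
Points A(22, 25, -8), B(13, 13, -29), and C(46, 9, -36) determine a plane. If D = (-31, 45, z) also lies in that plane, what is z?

Coplanarity requires AB · (AC × AD) = 0.
AB = (-9, -12, -21), AC = (24, -16, -28); the triple product is linear in z with coefficient 432 and constant term -11664.
Setting it to zero: z = 27.

27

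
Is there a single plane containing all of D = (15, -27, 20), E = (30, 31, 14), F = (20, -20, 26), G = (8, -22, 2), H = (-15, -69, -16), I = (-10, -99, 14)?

The plane through D, E, F has normal n = DE × DF = (390, -120, -185) and equation n·P = 5390.
Checking the remaining points: n·G = 5390, n·H = 5390, n·I = 5390.
All equal 5390, so all 6 points lie in one plane.

Yes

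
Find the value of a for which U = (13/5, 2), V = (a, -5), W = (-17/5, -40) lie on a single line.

8/5

The three points are collinear iff det[UV; UW] = 0.
This determinant is linear in a: (-42)a + (336/5) = 0, so a = 8/5.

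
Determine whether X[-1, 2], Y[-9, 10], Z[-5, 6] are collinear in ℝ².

XY = (-8, 8), XZ = (-4, 4).
Checking proportionality: XZ = 1/2·XY, so the vectors are parallel and the points are collinear.

Yes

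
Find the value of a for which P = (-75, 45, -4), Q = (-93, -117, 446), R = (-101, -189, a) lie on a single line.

646

Collinearity requires PQ × PR = 0; each component is linear in a.
The x-component gives (-162)a + (104652) = 0, so a = 646.
The remaining components then also vanish.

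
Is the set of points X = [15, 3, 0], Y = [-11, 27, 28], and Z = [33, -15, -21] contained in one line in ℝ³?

XY = (-26, 24, 28), XZ = (18, -18, -21).
XY × XZ = (0, -42, 36).
The cross product is nonzero, so the points do not lie on one line.

No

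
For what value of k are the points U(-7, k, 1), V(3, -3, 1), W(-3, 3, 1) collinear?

7

Collinearity requires UV × UW = 0; each component is linear in k.
The z-component gives (-6)k + (42) = 0, so k = 7.
The remaining components then also vanish.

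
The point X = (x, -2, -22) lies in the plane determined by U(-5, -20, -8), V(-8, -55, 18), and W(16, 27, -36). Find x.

-5

A normal to the plane is n = UV × UW = (-242, 462, 594).
X lies in the plane iff n · UX = 0.
This gives (-242)x + (-1210) = 0, so x = -5.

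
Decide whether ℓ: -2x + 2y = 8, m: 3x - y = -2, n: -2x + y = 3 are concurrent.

Intersecting ℓ and m: solving the 2×2 system gives (x, y) = (1, 5).
Substitute into n: (-2)(1) + (1)(5) = 3.
This equals 3, so (1, 5) lies on all three lines and they are concurrent.

Yes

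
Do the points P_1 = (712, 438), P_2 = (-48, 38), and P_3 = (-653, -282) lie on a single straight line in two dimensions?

No

P_1P_2 = (-760, -400), P_1P_3 = (-1365, -720).
If collinear, P_1P_3 would be a scalar multiple of P_1P_2. But (-760)·(-720) ≠ (-400)·(-1365) (difference 1200), so they are not parallel; the points are not collinear.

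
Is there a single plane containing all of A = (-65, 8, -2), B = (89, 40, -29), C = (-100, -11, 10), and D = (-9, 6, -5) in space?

Yes

The four points are coplanar iff the 3×3 determinant with rows AB, AC, AD is zero.
Rows: (154, 32, -27), (-35, -19, 12), (56, -2, -3).
Expanding along the first row: (154)(81) − (32)(-567) + (-27)(1134) = 0.
Zero determinant ⇒ coplanar.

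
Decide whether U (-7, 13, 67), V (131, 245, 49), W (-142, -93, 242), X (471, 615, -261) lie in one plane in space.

No

With U as base: UV = (138, 232, -18), UW = (-135, -106, 175), UX = (478, 602, -328).
UW × UX = (-70582, 39370, -30602).
UV · (UW × UX) = -55640.
Since -55640 ≠ 0, the four points are not coplanar.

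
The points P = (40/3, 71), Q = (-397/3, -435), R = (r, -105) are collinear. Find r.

-112/3

The three points are collinear iff det[PQ; PR] = 0.
This determinant is linear in r: (506)r + (56672/3) = 0, so r = -112/3.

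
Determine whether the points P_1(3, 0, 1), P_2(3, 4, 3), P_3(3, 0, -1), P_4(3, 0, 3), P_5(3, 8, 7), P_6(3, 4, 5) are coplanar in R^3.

The plane through P_1, P_2, P_3 has normal n = P_1P_2 × P_1P_3 = (-8, 0, 0) and equation n·P = -24.
Checking the remaining points: n·P_4 = -24, n·P_5 = -24, n·P_6 = -24.
All equal -24, so all 6 points lie in one plane.

Yes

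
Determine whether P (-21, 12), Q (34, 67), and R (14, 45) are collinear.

PQ = (55, 55), PR = (35, 33).
If collinear, PR would be a scalar multiple of PQ. But (55)·(33) ≠ (55)·(35) (difference -110), so they are not parallel; the points are not collinear.

No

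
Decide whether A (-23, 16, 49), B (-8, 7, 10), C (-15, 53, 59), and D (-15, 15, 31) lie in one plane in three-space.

Yes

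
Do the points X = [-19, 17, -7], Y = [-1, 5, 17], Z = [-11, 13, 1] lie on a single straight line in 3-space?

No

XY = (18, -12, 24), XZ = (8, -4, 8).
Comparing components 3 and 1: (24)(8) − (18)(8) = 48 ≠ 0, so XY and XZ are not parallel and the points are not collinear.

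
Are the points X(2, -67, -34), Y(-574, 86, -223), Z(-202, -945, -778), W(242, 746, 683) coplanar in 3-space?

With X as base: XY = (-576, 153, -189), XZ = (-204, -878, -744), XW = (240, 813, 717).
XZ × XW = (-24654, -32292, 44868).
XY · (XZ × XW) = 779976.
Since 779976 ≠ 0, the four points are not coplanar.

No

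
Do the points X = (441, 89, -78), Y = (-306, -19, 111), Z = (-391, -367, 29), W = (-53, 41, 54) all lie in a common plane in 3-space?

No

A normal to the plane through X, Y, Z is n = XY × XZ = (74628, -77319, 250776).
The plane has equation n·P = 6469029. For W: n·W = 6416541.
6416541 ≠ 6469029, so W is off the plane.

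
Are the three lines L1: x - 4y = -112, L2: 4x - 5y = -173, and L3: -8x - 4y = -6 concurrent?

No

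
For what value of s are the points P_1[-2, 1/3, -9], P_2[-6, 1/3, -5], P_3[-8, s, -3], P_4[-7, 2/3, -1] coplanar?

1/3

Normal to plane P_1P_2P_4: n = (-4/3, 12, -4/3); plane equation n·P = 56/3.
Requiring n·P_3 = 56/3: (12)s + (44/3) = 56/3.
So s = 1/3.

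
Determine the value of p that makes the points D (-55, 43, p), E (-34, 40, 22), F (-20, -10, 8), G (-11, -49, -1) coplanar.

43

Coplanarity ⇔ det[DE; DF; DG] = 0.
Expanding, this is linear in p: (96)p + (-4128) = 0.
So p = 43.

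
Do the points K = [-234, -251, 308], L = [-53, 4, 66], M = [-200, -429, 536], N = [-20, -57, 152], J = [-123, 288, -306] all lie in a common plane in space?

The plane through K, L, M has normal n = KL × KM = (15064, -49496, -40888) and equation n·P = -3694984.
Checking the remaining points: n·N = -3694984, n·J = -3595992.
Since n·J = -3595992 ≠ -3694984, J is off the plane and the points are not all coplanar.

No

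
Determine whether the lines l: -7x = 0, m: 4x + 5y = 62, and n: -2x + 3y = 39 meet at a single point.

The three lines meet at one point iff the augmented coefficient matrix [aᵢ bᵢ cᵢ] has rank < 3, i.e. its determinant vanishes.
Here the determinant is -63.
Nonzero, so no common point exists.

No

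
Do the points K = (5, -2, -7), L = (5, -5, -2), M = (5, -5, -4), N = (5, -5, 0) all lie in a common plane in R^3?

Yes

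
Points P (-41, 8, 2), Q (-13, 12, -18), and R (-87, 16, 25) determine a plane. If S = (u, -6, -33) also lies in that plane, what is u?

31

A normal to the plane is n = PQ × PR = (252, 276, 408).
S lies in the plane iff n · PS = 0.
This gives (252)u + (-7812) = 0, so u = 31.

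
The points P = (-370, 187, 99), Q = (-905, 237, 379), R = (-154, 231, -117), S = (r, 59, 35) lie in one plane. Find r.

30

Coplanarity ⇔ det[PQ; PR; PS] = 0.
Expanding, this is linear in r: (-23120)r + (693600) = 0.
So r = 30.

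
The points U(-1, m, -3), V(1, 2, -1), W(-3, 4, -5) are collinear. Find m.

3

Direction VW = (-4, 2, -4). From the x-coordinate of U, the parameter along the line is τ = (-1 − 1)/(-4) = 1/2.
Then m = 2 + 1/2·(2) = 3.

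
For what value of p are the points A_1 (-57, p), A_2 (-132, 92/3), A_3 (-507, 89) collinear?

The three points are collinear iff det[A_1A_2; A_1A_3] = 0.
This determinant is linear in p: (-375)p + (7125) = 0, so p = 19.

19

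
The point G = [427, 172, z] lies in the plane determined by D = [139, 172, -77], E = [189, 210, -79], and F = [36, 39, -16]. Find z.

The plane through D, E, F has equation 2052x − 2844y − 2736z = 6732.
Substituting G: (-2736)z + (387036) = 6732, so z = 139.

139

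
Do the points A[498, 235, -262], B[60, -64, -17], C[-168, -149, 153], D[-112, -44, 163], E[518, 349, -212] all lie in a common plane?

The plane through A, B, C has normal n = AB × AC = (-30005, 18600, -30942) and equation n·P = -2464686.
Checking the remaining points: n·D = -2501386, n·E = -2491486.
Since n·D = -2501386 ≠ -2464686, D is off the plane and the points are not all coplanar.

No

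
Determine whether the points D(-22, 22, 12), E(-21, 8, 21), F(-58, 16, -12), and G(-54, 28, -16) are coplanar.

The four points are coplanar iff the 3×3 determinant with rows DE, DF, DG is zero.
Rows: (1, -14, 9), (-36, -6, -24), (-32, 6, -28).
Expanding along the first row: (1)(312) − (-14)(240) + (9)(-408) = 0.
Zero determinant ⇒ coplanar.

Yes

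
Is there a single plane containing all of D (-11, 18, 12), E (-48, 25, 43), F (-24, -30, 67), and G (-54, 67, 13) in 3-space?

No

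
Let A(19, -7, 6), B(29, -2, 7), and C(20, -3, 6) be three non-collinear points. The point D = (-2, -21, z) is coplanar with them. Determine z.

4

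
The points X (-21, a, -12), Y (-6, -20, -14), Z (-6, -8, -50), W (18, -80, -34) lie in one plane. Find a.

21

The points are coplanar iff XY · (XZ × XW) = 0.
Expanding, this is linear in a: (864)a + (-18144) = 0.
So a = 21.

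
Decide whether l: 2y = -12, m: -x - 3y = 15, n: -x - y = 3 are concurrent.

Yes

Intersecting l and m: solving the 2×2 system gives (x, y) = (3, -6).
Substitute into n: (-1)(3) + (-1)(-6) = 3.
This equals 3, so (3, -6) lies on all three lines and they are concurrent.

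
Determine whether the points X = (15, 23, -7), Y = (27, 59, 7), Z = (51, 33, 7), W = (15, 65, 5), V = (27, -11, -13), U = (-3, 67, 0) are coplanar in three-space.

The plane through X, Y, Z has normal n = XY × XZ = (364, 336, -1176) and equation n·P = 21420.
Checking the remaining points: n·W = 21420, n·V = 21420, n·U = 21420.
All equal 21420, so all 6 points lie in one plane.

Yes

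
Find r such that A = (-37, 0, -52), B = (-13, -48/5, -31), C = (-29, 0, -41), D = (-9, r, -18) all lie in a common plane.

-18/5

Coplanarity ⇔ det[AB; AC; AD] = 0.
Expanding, this is linear in r: (-96)r + (-1728/5) = 0.
So r = -18/5.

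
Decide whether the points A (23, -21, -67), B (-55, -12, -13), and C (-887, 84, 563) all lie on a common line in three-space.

Yes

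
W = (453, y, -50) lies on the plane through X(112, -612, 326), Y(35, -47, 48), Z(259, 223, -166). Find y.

Coplanarity requires XY · (XZ × XW) = 0.
XY = (-77, 565, -278), XZ = (147, 835, -492); the triple product is linear in y with coefficient -78750 and constant term -8426250.
Setting it to zero: y = -107.

-107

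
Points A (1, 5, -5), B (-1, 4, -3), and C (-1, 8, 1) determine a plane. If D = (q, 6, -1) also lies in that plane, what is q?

-1

Coplanarity requires AB · (AC × AD) = 0.
AB = (-2, -1, 2), AC = (-2, 3, 6); the triple product is linear in q with coefficient -12 and constant term -12.
Setting it to zero: q = -1.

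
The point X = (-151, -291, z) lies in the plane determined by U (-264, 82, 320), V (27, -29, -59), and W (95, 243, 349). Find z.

The plane through U, V, W has equation 57800x − 144500y + 86700z = 635800.
Substituting X: (86700)z + (33321700) = 635800, so z = -377.

-377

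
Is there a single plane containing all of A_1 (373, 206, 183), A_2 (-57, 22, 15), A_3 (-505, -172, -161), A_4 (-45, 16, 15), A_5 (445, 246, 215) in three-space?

The plane through A_1, A_2, A_3 has normal n = A_1A_2 × A_1A_3 = (-208, -416, 988) and equation n·P = 17524.
Checking the remaining points: n·A_4 = 17524, n·A_5 = 17524.
All equal 17524, so all 5 points lie in one plane.

Yes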